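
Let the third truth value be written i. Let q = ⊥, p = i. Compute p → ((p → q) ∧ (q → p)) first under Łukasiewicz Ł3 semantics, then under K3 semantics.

In Łukasiewicz Ł3: p → q = i → ⊥ = i
q → p = ⊥ → i = ⊤
(p → q) ∧ (q → p) = i ∧ ⊤ = i
p → ((p → q) ∧ (q → p)) = i → i = ⊤
In K3: p → q = i → ⊥ = i  [¬i ∨ ⊥]
q → p = ⊥ → i = ⊤
(p → q) ∧ (q → p) = i ∧ ⊤ = i
p → ((p → q) ∧ (q → p)) = i → i = i
They differ because Łukasiewicz Ł3 and K3 treat i differently under implication.

⊤; i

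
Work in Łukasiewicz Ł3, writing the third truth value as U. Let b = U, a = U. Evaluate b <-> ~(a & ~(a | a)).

a | a = U | U = U
~(a | a) = ~U = U
a & ~(a | a) = U & U = U
~(a & ~(a | a)) = ~U = U
b <-> ~(a & ~(a | a)) = U <-> U = ⊤

⊤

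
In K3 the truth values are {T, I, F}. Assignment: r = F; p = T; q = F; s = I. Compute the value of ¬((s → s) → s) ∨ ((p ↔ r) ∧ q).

s → s = I → I = I  [¬I ∨ I]
(s → s) → s = I → I = I
¬((s → s) → s) = ¬I = I
p ↔ r = T ↔ F = F
(p ↔ r) ∧ q = F ∧ F = F
¬((s → s) → s) ∨ ((p ↔ r) ∧ q) = I ∨ F = I

I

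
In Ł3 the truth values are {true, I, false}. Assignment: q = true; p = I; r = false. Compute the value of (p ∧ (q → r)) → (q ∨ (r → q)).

q → r = true → false = false
p ∧ (q → r) = I ∧ false = false
r → q = false → true = true
q ∨ (r → q) = true ∨ true = true
(p ∧ (q → r)) → (q ∨ (r → q)) = false → true = true

true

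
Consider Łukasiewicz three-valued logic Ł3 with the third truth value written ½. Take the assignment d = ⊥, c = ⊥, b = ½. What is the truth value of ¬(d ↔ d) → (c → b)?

d ↔ d = ⊥ ↔ ⊥ = ⊤
¬(d ↔ d) = ¬⊤ = ⊥
c → b = ⊥ → ½ = ⊤  [min(1, 1−0+½)]
¬(d ↔ d) → (c → b) = ⊥ → ⊤ = ⊤

⊤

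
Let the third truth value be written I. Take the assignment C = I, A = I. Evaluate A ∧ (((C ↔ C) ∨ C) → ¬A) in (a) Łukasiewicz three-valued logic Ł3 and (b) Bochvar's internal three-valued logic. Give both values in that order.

In Łukasiewicz three-valued logic Ł3: C ↔ C = I ↔ I = True  [1 − |½−½|]
(C ↔ C) ∨ C = True ∨ I = True
¬A = ¬I = I
((C ↔ C) ∨ C) → ¬A = True → I = I
A ∧ (((C ↔ C) ∨ C) → ¬A) = I ∧ I = I
In Bochvar's internal three-valued logic: C ↔ C = I ↔ I = I
(C ↔ C) ∨ C = I ∨ I = I
¬A = ¬I = I
((C ↔ C) ∨ C) → ¬A = I → I = I  [any arg is the third value ⇒ result is the third value]
A ∧ (((C ↔ C) ∨ C) → ¬A) = I ∧ I = I

I; I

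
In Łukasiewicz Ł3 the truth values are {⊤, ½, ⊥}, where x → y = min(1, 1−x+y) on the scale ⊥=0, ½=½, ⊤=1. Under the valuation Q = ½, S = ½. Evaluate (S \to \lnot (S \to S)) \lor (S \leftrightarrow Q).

S \to S = ½ \to ½ = ⊤  [min(1, 1−½+½)]
\lnot (S \to S) = \lnot ⊤ = ⊥
S \to \lnot (S \to S) = ½ \to ⊥ = ½
S \leftrightarrow Q = ½ \leftrightarrow ½ = ⊤
(S \to \lnot (S \to S)) \lor (S \leftrightarrow Q) = ½ \lor ⊤ = ⊤

⊤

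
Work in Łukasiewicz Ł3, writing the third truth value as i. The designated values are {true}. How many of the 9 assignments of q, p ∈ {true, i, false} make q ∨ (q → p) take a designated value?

8

Of the 9 assignments, 8 give a value in {true}.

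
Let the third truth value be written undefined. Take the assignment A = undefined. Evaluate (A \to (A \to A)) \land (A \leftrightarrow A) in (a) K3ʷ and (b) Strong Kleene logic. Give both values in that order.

In K3ʷ: A \to A = undefined \to undefined = undefined  [any arg is the third value ⇒ result is the third value]
A \to (A \to A) = undefined \to undefined = undefined
A \leftrightarrow A = undefined \leftrightarrow undefined = undefined
(A \to (A \to A)) \land (A \leftrightarrow A) = undefined \land undefined = undefined
In Strong Kleene logic: A \to A = undefined \to undefined = undefined  [\lnot undefined \lor undefined]
A \to (A \to A) = undefined \to undefined = undefined
A \leftrightarrow A = undefined \leftrightarrow undefined = undefined
(A \to (A \to A)) \land (A \leftrightarrow A) = undefined \land undefined = undefined

undefined; undefined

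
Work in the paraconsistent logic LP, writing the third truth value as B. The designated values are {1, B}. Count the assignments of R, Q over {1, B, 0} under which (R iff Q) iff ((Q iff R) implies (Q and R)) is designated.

6

Of the 9 assignments, 6 give a value in {1, B}.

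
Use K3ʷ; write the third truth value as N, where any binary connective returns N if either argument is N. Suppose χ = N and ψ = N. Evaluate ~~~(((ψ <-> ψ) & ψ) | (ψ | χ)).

ψ <-> ψ = N <-> N = N
(ψ <-> ψ) & ψ = N & N = N
ψ | χ = N | N = N
((ψ <-> ψ) & ψ) | (ψ | χ) = N | N = N
~(((ψ <-> ψ) & ψ) | (ψ | χ)) = ~N = N
~~(((ψ <-> ψ) & ψ) | (ψ | χ)) = ~N = N
~~~(((ψ <-> ψ) & ψ) | (ψ | χ)) = ~N = N

N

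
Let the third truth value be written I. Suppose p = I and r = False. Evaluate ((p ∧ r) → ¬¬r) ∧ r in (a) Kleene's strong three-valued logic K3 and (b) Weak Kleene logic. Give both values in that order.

False; I

In Kleene's strong three-valued logic K3: p ∧ r = I ∧ False = False
¬r = ¬False = True
¬¬r = ¬True = False
(p ∧ r) → ¬¬r = False → False = True
((p ∧ r) → ¬¬r) ∧ r = True ∧ False = False
In Weak Kleene logic: p ∧ r = I ∧ False = I
¬r = ¬False = True
¬¬r = ¬True = False
(p ∧ r) → ¬¬r = I → False = I
((p ∧ r) → ¬¬r) ∧ r = I ∧ False = I
They differ because Kleene's strong three-valued logic K3 and Weak Kleene logic treat I differently under the binary connectives.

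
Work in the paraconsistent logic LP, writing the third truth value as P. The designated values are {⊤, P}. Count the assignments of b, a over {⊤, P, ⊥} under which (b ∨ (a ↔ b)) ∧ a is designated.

5

Of the 9 assignments, 5 give a value in {⊤, P}.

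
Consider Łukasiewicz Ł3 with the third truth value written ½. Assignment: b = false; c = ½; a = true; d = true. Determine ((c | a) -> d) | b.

true

c | a = ½ | true = true
(c | a) -> d = true -> true = true
((c | a) -> d) | b = true | false = true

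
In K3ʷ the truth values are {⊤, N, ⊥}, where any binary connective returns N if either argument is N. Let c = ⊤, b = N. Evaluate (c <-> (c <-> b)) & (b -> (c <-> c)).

c <-> b = ⊤ <-> N = N
c <-> (c <-> b) = ⊤ <-> N = N
c <-> c = ⊤ <-> ⊤ = ⊤
b -> (c <-> c) = N -> ⊤ = N  [any arg is the third value ⇒ result is the third value]
(c <-> (c <-> b)) & (b -> (c <-> c)) = N & N = N

N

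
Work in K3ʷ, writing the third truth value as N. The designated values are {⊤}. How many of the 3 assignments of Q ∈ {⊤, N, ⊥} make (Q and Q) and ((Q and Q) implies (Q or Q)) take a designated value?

Q=⊤: ⊤ ✓
Q=N: N ·
Q=⊥: ⊥ ·

1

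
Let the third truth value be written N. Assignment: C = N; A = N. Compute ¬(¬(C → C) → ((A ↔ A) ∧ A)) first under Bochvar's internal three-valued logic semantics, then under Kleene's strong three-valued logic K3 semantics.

In Bochvar's internal three-valued logic: C → C = N → N = N
¬(C → C) = ¬N = N
A ↔ A = N ↔ N = N
(A ↔ A) ∧ A = N ∧ N = N
¬(C → C) → ((A ↔ A) ∧ A) = N → N = N
¬(¬(C → C) → ((A ↔ A) ∧ A)) = ¬N = N
In Kleene's strong three-valued logic K3: C → C = N → N = N  [¬N ∨ N]
¬(C → C) = ¬N = N
A ↔ A = N ↔ N = N
(A ↔ A) ∧ A = N ∧ N = N
¬(C → C) → ((A ↔ A) ∧ A) = N → N = N
¬(¬(C → C) → ((A ↔ A) ∧ A)) = ¬N = N

N; N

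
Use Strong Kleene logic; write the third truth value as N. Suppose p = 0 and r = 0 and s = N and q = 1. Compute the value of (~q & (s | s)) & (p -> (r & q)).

0

~q = ~1 = 0
s | s = N | N = N
~q & (s | s) = 0 & N = 0
r & q = 0 & 1 = 0
p -> (r & q) = 0 -> 0 = 1
(~q & (s | s)) & (p -> (r & q)) = 0 & 1 = 0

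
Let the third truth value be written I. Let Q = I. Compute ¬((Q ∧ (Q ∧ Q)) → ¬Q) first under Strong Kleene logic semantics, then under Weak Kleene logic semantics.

In Strong Kleene logic: Q ∧ Q = I ∧ I = I
Q ∧ (Q ∧ Q) = I ∧ I = I
¬Q = ¬I = I
(Q ∧ (Q ∧ Q)) → ¬Q = I → I = I  [¬I ∨ I]
¬((Q ∧ (Q ∧ Q)) → ¬Q) = ¬I = I
In Weak Kleene logic: Q ∧ Q = I ∧ I = I
Q ∧ (Q ∧ Q) = I ∧ I = I
¬Q = ¬I = I
(Q ∧ (Q ∧ Q)) → ¬Q = I → I = I  [any arg is the third value ⇒ result is the third value]
¬((Q ∧ (Q ∧ Q)) → ¬Q) = ¬I = I

I; I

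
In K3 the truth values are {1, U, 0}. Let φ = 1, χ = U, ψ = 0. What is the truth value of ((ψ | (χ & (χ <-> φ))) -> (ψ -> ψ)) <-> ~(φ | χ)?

χ <-> φ = U <-> 1 = U
χ & (χ <-> φ) = U & U = U
ψ | (χ & (χ <-> φ)) = 0 | U = U
ψ -> ψ = 0 -> 0 = 1
(ψ | (χ & (χ <-> φ))) -> (ψ -> ψ) = U -> 1 = 1  [~U | 1]
φ | χ = 1 | U = 1
~(φ | χ) = ~1 = 0
((ψ | (χ & (χ <-> φ))) -> (ψ -> ψ)) <-> ~(φ | χ) = 1 <-> 0 = 0

0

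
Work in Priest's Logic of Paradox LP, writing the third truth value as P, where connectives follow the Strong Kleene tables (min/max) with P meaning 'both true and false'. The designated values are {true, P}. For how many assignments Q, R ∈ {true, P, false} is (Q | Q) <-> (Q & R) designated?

8

Of the 9 assignments, 8 give a value in {true, P}.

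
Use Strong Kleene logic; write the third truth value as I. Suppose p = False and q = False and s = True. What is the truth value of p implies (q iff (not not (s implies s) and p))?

True

s implies s = True implies True = True
not (s implies s) = not True = False
not not (s implies s) = not False = True
not not (s implies s) and p = True and False = False
q iff (not not (s implies s) and p) = False iff False = True
p implies (q iff (not not (s implies s) and p)) = False implies True = True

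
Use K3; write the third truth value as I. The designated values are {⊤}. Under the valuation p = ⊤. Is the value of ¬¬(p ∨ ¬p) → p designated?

¬p = ¬⊤ = ⊥
p ∨ ¬p = ⊤ ∨ ⊥ = ⊤
¬(p ∨ ¬p) = ¬⊤ = ⊥
¬¬(p ∨ ¬p) = ¬⊥ = ⊤
¬¬(p ∨ ¬p) → p = ⊤ → ⊤ = ⊤
⊤ ∈ {⊤}.

Yes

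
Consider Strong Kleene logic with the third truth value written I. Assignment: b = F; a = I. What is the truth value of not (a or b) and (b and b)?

F

a or b = I or F = I
not (a or b) = not I = I
b and b = F and F = F
not (a or b) and (b and b) = I and F = F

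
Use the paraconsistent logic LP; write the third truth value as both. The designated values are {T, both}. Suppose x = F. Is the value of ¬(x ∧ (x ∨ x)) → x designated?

x ∨ x = F ∨ F = F
x ∧ (x ∨ x) = F ∧ F = F
¬(x ∧ (x ∨ x)) = ¬F = T
¬(x ∧ (x ∨ x)) → x = T → F = F
F ∉ {T, both}.

No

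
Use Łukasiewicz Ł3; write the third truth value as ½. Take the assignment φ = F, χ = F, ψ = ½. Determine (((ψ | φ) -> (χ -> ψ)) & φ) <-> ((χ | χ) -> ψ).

ψ | φ = ½ | F = ½
χ -> ψ = F -> ½ = T  [min(1, 1−0+½)]
(ψ | φ) -> (χ -> ψ) = ½ -> T = T
((ψ | φ) -> (χ -> ψ)) & φ = T & F = F
χ | χ = F | F = F
(χ | χ) -> ψ = F -> ½ = T
(((ψ | φ) -> (χ -> ψ)) & φ) <-> ((χ | χ) -> ψ) = F <-> T = F

F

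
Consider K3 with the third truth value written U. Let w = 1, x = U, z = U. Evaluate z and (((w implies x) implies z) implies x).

U

w implies x = 1 implies U = U  [not 1 or U]
(w implies x) implies z = U implies U = U
((w implies x) implies z) implies x = U implies U = U
z and (((w implies x) implies z) implies x) = U and U = U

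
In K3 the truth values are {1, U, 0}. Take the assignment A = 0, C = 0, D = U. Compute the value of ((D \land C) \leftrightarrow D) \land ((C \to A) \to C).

D \land C = U \land 0 = 0
(D \land C) \leftrightarrow D = 0 \leftrightarrow U = U
C \to A = 0 \to 0 = 1
(C \to A) \to C = 1 \to 0 = 0
((D \land C) \leftrightarrow D) \land ((C \to A) \to C) = U \land 0 = 0

0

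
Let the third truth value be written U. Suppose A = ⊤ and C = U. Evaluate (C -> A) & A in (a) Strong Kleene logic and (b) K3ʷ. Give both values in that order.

⊤; U

In Strong Kleene logic: C -> A = U -> ⊤ = ⊤  [~U | ⊤]
(C -> A) & A = ⊤ & ⊤ = ⊤
In K3ʷ: C -> A = U -> ⊤ = U  [any arg is the third value ⇒ result is the third value]
(C -> A) & A = U & ⊤ = U
They differ because Strong Kleene logic and K3ʷ treat U differently under the binary connectives.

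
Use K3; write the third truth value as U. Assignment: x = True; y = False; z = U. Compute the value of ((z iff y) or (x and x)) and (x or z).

z iff y = U iff False = U
x and x = True and True = True
(z iff y) or (x and x) = U or True = True
x or z = True or U = True
((z iff y) or (x and x)) and (x or z) = True and True = True

True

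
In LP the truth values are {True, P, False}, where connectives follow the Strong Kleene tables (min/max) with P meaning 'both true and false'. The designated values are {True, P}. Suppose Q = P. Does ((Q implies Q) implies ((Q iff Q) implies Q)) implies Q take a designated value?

Q implies Q = P implies P = P
Q iff Q = P iff P = P
(Q iff Q) implies Q = P implies P = P
(Q implies Q) implies ((Q iff Q) implies Q) = P implies P = P
((Q implies Q) implies ((Q iff Q) implies Q)) implies Q = P implies P = P
P ∈ {True, P}.

Yes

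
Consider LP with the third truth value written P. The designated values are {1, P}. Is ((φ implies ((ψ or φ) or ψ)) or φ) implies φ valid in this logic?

Countermodel: φ=0, ψ=1 gives 0, which is not designated.

No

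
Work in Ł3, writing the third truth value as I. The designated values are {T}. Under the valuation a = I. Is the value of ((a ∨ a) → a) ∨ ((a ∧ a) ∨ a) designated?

Yes

a ∨ a = I ∨ I = I
(a ∨ a) → a = I → I = T
a ∧ a = I ∧ I = I
(a ∧ a) ∨ a = I ∨ I = I
((a ∨ a) → a) ∨ ((a ∧ a) ∨ a) = T ∨ I = T
T ∈ {T}.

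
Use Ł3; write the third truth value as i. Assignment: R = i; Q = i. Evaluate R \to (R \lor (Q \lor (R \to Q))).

R \to Q = i \to i = ⊤
Q \lor (R \to Q) = i \lor ⊤ = ⊤
R \lor (Q \lor (R \to Q)) = i \lor ⊤ = ⊤
R \to (R \lor (Q \lor (R \to Q))) = i \to ⊤ = ⊤

⊤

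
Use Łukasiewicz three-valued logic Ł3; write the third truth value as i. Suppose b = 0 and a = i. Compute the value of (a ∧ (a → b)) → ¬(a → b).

a → b = i → 0 = i
a ∧ (a → b) = i ∧ i = i
a → b = i → 0 = i
¬(a → b) = ¬i = i
(a ∧ (a → b)) → ¬(a → b) = i → i = 1

1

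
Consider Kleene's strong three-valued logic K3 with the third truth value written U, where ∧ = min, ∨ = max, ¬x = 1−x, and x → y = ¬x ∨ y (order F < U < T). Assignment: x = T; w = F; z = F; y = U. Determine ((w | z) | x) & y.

w | z = F | F = F
(w | z) | x = F | T = T
((w | z) | x) & y = T & U = U

U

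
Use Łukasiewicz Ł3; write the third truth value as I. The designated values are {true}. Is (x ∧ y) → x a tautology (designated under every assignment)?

Every assignment of x, y over {true, I, false} gives a value in {true}.
In particular, with x=I, y=I: (x ∧ y) → x = true.

Yes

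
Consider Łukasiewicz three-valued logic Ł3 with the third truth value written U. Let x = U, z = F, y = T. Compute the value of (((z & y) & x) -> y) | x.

z & y = F & T = F
(z & y) & x = F & U = F
((z & y) & x) -> y = F -> T = T
(((z & y) & x) -> y) | x = T | U = T

T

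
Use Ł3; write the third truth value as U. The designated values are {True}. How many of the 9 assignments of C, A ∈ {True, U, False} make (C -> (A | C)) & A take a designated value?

3

Designated under: (C=True, A=True); (C=U, A=True); (C=False, A=True).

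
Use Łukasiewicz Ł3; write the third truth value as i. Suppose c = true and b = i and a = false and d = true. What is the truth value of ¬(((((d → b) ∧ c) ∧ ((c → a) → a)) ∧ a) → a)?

d → b = true → i = i  [min(1, 1−1+½)]
(d → b) ∧ c = i ∧ true = i
c → a = true → false = false
(c → a) → a = false → false = true
((d → b) ∧ c) ∧ ((c → a) → a) = i ∧ true = i
(((d → b) ∧ c) ∧ ((c → a) → a)) ∧ a = i ∧ false = false
((((d → b) ∧ c) ∧ ((c → a) → a)) ∧ a) → a = false → false = true
¬(((((d → b) ∧ c) ∧ ((c → a) → a)) ∧ a) → a) = ¬true = false

false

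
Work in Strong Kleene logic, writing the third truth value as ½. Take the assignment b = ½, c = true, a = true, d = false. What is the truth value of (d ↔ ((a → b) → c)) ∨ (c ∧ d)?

false

a → b = true → ½ = ½  [¬true ∨ ½]
(a → b) → c = ½ → true = true
d ↔ ((a → b) → c) = false ↔ true = false
c ∧ d = true ∧ false = false
(d ↔ ((a → b) → c)) ∨ (c ∧ d) = false ∨ false = false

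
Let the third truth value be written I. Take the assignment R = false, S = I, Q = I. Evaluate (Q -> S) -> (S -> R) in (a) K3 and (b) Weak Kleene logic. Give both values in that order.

I; I

In K3: Q -> S = I -> I = I  [~I | I]
S -> R = I -> false = I
(Q -> S) -> (S -> R) = I -> I = I
In Weak Kleene logic: Q -> S = I -> I = I
S -> R = I -> false = I
(Q -> S) -> (S -> R) = I -> I = I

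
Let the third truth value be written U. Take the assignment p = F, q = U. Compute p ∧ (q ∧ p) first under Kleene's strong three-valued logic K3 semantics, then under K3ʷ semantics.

F; U

In Kleene's strong three-valued logic K3: q ∧ p = U ∧ F = F
p ∧ (q ∧ p) = F ∧ F = F
In K3ʷ: q ∧ p = U ∧ F = U
p ∧ (q ∧ p) = F ∧ U = U
They differ because Kleene's strong three-valued logic K3 and K3ʷ treat U differently under the binary connectives.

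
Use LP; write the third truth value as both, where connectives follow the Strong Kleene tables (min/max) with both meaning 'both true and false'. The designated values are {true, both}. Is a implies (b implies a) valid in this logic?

Yes

Every assignment of a, b over {true, both, false} gives a value in {true, both}.
In particular, with a=both, b=both: a implies (b implies a) = both.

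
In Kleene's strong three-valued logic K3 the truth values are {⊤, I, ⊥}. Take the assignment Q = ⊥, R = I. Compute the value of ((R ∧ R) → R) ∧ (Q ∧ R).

⊥

R ∧ R = I ∧ I = I
(R ∧ R) → R = I → I = I  [¬I ∨ I]
Q ∧ R = ⊥ ∧ I = ⊥
((R ∧ R) → R) ∧ (Q ∧ R) = I ∧ ⊥ = ⊥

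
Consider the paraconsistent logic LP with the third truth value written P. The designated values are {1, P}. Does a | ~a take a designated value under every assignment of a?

Every assignment of a over {1, P, 0} gives a value in {1, P}.
In particular, with a=P: a | ~a = P.

Yes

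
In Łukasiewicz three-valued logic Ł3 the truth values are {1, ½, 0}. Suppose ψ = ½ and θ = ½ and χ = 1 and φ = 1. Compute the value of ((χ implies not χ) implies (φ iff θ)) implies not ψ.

not χ = not 1 = 0
χ implies not χ = 1 implies 0 = 0
φ iff θ = 1 iff ½ = ½  [1 − |1−½|]
(χ implies not χ) implies (φ iff θ) = 0 implies ½ = 1
not ψ = not ½ = ½
((χ implies not χ) implies (φ iff θ)) implies not ψ = 1 implies ½ = ½

½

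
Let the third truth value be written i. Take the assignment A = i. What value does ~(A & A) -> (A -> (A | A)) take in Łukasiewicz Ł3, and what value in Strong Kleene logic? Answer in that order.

In Łukasiewicz Ł3: A & A = i & i = i
~(A & A) = ~i = i
A | A = i | i = i
A -> (A | A) = i -> i = 1  [min(1, 1−½+½)]
~(A & A) -> (A -> (A | A)) = i -> 1 = 1
In Strong Kleene logic: A & A = i & i = i
~(A & A) = ~i = i
A | A = i | i = i
A -> (A | A) = i -> i = i  [~i | i]
~(A & A) -> (A -> (A | A)) = i -> i = i
They differ because Łukasiewicz Ł3 and Strong Kleene logic treat i differently under implication.

1; i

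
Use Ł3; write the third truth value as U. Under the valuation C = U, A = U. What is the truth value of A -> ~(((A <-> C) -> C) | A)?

true

A <-> C = U <-> U = true  [1 − |½−½|]
(A <-> C) -> C = true -> U = U
((A <-> C) -> C) | A = U | U = U
~(((A <-> C) -> C) | A) = ~U = U
A -> ~(((A <-> C) -> C) | A) = U -> U = true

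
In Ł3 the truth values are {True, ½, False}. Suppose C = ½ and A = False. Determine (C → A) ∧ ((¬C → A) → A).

C → A = ½ → False = ½
¬C = ¬½ = ½
¬C → A = ½ → False = ½
(¬C → A) → A = ½ → False = ½
(C → A) ∧ ((¬C → A) → A) = ½ ∧ ½ = ½

½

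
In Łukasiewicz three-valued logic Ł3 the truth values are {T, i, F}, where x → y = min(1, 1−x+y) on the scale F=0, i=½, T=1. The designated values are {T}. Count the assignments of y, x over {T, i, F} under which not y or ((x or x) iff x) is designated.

9

Of the 9 assignments, 9 give a value in {T}.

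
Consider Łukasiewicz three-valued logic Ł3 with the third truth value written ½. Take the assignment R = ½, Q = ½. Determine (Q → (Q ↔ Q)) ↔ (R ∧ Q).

Q ↔ Q = ½ ↔ ½ = T
Q → (Q ↔ Q) = ½ → T = T
R ∧ Q = ½ ∧ ½ = ½
(Q → (Q ↔ Q)) ↔ (R ∧ Q) = T ↔ ½ = ½

½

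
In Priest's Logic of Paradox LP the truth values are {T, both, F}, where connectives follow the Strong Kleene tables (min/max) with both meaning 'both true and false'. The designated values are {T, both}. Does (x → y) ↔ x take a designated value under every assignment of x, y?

No

Countermodel: x=T, y=F gives F, which is not designated.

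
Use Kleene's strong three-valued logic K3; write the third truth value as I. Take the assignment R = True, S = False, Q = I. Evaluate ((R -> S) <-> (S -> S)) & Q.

False

R -> S = True -> False = False
S -> S = False -> False = True
(R -> S) <-> (S -> S) = False <-> True = False
((R -> S) <-> (S -> S)) & Q = False & I = False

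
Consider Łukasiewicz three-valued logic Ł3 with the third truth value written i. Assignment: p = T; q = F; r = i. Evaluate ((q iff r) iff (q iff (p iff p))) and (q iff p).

q iff r = F iff i = i
p iff p = T iff T = T
q iff (p iff p) = F iff T = F
(q iff r) iff (q iff (p iff p)) = i iff F = i
q iff p = F iff T = F
((q iff r) iff (q iff (p iff p))) and (q iff p) = i and F = F

F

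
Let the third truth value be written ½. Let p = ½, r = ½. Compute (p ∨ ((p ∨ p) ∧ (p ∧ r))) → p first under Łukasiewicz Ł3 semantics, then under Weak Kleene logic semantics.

In Łukasiewicz Ł3: p ∨ p = ½ ∨ ½ = ½
p ∧ r = ½ ∧ ½ = ½
(p ∨ p) ∧ (p ∧ r) = ½ ∧ ½ = ½
p ∨ ((p ∨ p) ∧ (p ∧ r)) = ½ ∨ ½ = ½
(p ∨ ((p ∨ p) ∧ (p ∧ r))) → p = ½ → ½ = true  [min(1, 1−½+½)]
In Weak Kleene logic: p ∨ p = ½ ∨ ½ = ½
p ∧ r = ½ ∧ ½ = ½
(p ∨ p) ∧ (p ∧ r) = ½ ∧ ½ = ½
p ∨ ((p ∨ p) ∧ (p ∧ r)) = ½ ∨ ½ = ½
(p ∨ ((p ∨ p) ∧ (p ∧ r))) → p = ½ → ½ = ½  [any arg is the third value ⇒ result is the third value]
They differ because Łukasiewicz Ł3 and Weak Kleene logic treat ½ differently under the binary connectives.

true; ½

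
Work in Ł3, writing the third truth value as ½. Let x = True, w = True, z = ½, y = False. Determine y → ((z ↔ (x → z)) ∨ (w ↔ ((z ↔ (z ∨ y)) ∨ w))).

True

x → z = True → ½ = ½  [min(1, 1−1+½)]
z ↔ (x → z) = ½ ↔ ½ = True
z ∨ y = ½ ∨ False = ½
z ↔ (z ∨ y) = ½ ↔ ½ = True
(z ↔ (z ∨ y)) ∨ w = True ∨ True = True
w ↔ ((z ↔ (z ∨ y)) ∨ w) = True ↔ True = True
(z ↔ (x → z)) ∨ (w ↔ ((z ↔ (z ∨ y)) ∨ w)) = True ∨ True = True
y → ((z ↔ (x → z)) ∨ (w ↔ ((z ↔ (z ∨ y)) ∨ w))) = False → True = True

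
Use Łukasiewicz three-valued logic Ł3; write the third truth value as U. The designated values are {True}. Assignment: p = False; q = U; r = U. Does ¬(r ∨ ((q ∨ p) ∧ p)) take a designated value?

No

q ∨ p = U ∨ False = U
(q ∨ p) ∧ p = U ∧ False = False
r ∨ ((q ∨ p) ∧ p) = U ∨ False = U
¬(r ∨ ((q ∨ p) ∧ p)) = ¬U = U
U ∉ {True}.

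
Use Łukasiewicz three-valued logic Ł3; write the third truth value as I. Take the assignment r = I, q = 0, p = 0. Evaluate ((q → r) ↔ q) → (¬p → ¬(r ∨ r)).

1

q → r = 0 → I = 1  [min(1, 1−0+½)]
(q → r) ↔ q = 1 ↔ 0 = 0
¬p = ¬0 = 1
r ∨ r = I ∨ I = I
¬(r ∨ r) = ¬I = I
¬p → ¬(r ∨ r) = 1 → I = I
((q → r) ↔ q) → (¬p → ¬(r ∨ r)) = 0 → I = 1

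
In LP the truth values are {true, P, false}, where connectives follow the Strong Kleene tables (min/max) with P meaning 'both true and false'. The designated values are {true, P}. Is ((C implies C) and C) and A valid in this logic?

Countermodel: C=true, A=false gives false, which is not designated.

No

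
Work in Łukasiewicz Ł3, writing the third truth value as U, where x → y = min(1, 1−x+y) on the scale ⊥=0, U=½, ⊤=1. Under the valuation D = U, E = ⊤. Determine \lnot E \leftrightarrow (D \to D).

\lnot E = \lnot ⊤ = ⊥
D \to D = U \to U = ⊤  [min(1, 1−½+½)]
\lnot E \leftrightarrow (D \to D) = ⊥ \leftrightarrow ⊤ = ⊥

⊥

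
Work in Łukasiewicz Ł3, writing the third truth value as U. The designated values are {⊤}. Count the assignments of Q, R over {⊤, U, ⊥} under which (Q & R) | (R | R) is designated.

Designated under: (Q=⊤, R=⊤); (Q=U, R=⊤); (Q=⊥, R=⊤).

3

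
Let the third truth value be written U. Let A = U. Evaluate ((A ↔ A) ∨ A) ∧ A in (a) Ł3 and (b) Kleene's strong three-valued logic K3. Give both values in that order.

In Ł3: A ↔ A = U ↔ U = True  [1 − |½−½|]
(A ↔ A) ∨ A = True ∨ U = True
((A ↔ A) ∨ A) ∧ A = True ∧ U = U
In Kleene's strong three-valued logic K3: A ↔ A = U ↔ U = U
(A ↔ A) ∨ A = U ∨ U = U
((A ↔ A) ∨ A) ∧ A = U ∧ U = U

U; U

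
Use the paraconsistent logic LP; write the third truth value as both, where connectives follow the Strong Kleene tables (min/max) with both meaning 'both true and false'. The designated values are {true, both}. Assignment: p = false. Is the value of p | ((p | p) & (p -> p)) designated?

p | p = false | false = false
p -> p = false -> false = true
(p | p) & (p -> p) = false & true = false
p | ((p | p) & (p -> p)) = false | false = false
false ∉ {true, both}.

No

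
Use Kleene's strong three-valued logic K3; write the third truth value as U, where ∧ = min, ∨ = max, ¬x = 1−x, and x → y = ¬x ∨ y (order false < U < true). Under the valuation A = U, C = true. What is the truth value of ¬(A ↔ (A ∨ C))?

U

A ∨ C = U ∨ true = true
A ↔ (A ∨ C) = U ↔ true = U
¬(A ↔ (A ∨ C)) = ¬U = U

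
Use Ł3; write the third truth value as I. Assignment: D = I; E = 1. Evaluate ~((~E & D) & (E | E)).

1

~E = ~1 = 0
~E & D = 0 & I = 0
E | E = 1 | 1 = 1
(~E & D) & (E | E) = 0 & 1 = 0
~((~E & D) & (E | E)) = ~0 = 1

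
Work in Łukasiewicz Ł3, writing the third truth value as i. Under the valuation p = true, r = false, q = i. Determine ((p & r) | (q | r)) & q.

p & r = true & false = false
q | r = i | false = i
(p & r) | (q | r) = false | i = i
((p & r) | (q | r)) & q = i & i = i

i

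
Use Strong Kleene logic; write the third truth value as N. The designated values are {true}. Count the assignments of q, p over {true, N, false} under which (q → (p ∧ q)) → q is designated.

3

Designated under: (q=true, p=true); (q=true, p=N); (q=true, p=false).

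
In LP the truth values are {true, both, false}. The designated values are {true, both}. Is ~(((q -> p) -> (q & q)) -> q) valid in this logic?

No

Countermodel: q=true, p=true gives false, which is not designated.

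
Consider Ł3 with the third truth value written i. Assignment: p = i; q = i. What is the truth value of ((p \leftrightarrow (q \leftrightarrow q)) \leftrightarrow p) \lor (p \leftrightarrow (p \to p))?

⊤

q \leftrightarrow q = i \leftrightarrow i = ⊤
p \leftrightarrow (q \leftrightarrow q) = i \leftrightarrow ⊤ = i
(p \leftrightarrow (q \leftrightarrow q)) \leftrightarrow p = i \leftrightarrow i = ⊤
p \to p = i \to i = ⊤
p \leftrightarrow (p \to p) = i \leftrightarrow ⊤ = i
((p \leftrightarrow (q \leftrightarrow q)) \leftrightarrow p) \lor (p \leftrightarrow (p \to p)) = ⊤ \lor i = ⊤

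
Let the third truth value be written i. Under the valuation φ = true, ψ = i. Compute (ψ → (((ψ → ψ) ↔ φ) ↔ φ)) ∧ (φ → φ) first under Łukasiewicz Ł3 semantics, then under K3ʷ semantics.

true; i

In Łukasiewicz Ł3: ψ → ψ = i → i = true
(ψ → ψ) ↔ φ = true ↔ true = true
((ψ → ψ) ↔ φ) ↔ φ = true ↔ true = true
ψ → (((ψ → ψ) ↔ φ) ↔ φ) = i → true = true
φ → φ = true → true = true
(ψ → (((ψ → ψ) ↔ φ) ↔ φ)) ∧ (φ → φ) = true ∧ true = true
In K3ʷ: ψ → ψ = i → i = i  [any arg is the third value ⇒ result is the third value]
(ψ → ψ) ↔ φ = i ↔ true = i
((ψ → ψ) ↔ φ) ↔ φ = i ↔ true = i
ψ → (((ψ → ψ) ↔ φ) ↔ φ) = i → i = i
φ → φ = true → true = true
(ψ → (((ψ → ψ) ↔ φ) ↔ φ)) ∧ (φ → φ) = i ∧ true = i
They differ because Łukasiewicz Ł3 and K3ʷ treat i differently under the binary connectives.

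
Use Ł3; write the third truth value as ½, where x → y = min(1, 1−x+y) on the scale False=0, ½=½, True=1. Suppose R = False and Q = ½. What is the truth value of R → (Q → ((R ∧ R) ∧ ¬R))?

R ∧ R = False ∧ False = False
¬R = ¬False = True
(R ∧ R) ∧ ¬R = False ∧ True = False
Q → ((R ∧ R) ∧ ¬R) = ½ → False = ½
R → (Q → ((R ∧ R) ∧ ¬R)) = False → ½ = True

True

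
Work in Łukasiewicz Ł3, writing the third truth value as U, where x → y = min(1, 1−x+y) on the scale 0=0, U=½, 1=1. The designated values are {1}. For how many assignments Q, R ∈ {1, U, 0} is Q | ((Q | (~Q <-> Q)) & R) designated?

Designated under: (Q=1, R=1); (Q=1, R=U); (Q=1, R=0); (Q=U, R=1).

4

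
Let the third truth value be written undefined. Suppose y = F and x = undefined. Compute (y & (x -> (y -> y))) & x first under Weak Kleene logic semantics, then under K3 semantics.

In Weak Kleene logic: y -> y = F -> F = T
x -> (y -> y) = undefined -> T = undefined  [any arg is the third value ⇒ result is the third value]
y & (x -> (y -> y)) = F & undefined = undefined
(y & (x -> (y -> y))) & x = undefined & undefined = undefined
In K3: y -> y = F -> F = T
x -> (y -> y) = undefined -> T = T
y & (x -> (y -> y)) = F & T = F
(y & (x -> (y -> y))) & x = F & undefined = F
They differ because Weak Kleene logic and K3 treat undefined differently under the binary connectives.

undefined; F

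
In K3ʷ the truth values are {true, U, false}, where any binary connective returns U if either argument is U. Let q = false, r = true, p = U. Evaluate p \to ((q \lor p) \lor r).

q \lor p = false \lor U = U
(q \lor p) \lor r = U \lor true = U
p \to ((q \lor p) \lor r) = U \to U = U  [any arg is the third value ⇒ result is the third value]

U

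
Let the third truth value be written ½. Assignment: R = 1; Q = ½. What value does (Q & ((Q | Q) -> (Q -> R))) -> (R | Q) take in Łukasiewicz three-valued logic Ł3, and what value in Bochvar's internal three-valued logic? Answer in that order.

1; ½

In Łukasiewicz three-valued logic Ł3: Q | Q = ½ | ½ = ½
Q -> R = ½ -> 1 = 1  [min(1, 1−½+1)]
(Q | Q) -> (Q -> R) = ½ -> 1 = 1
Q & ((Q | Q) -> (Q -> R)) = ½ & 1 = ½
R | Q = 1 | ½ = 1
(Q & ((Q | Q) -> (Q -> R))) -> (R | Q) = ½ -> 1 = 1
In Bochvar's internal three-valued logic: Q | Q = ½ | ½ = ½
Q -> R = ½ -> 1 = ½
(Q | Q) -> (Q -> R) = ½ -> ½ = ½
Q & ((Q | Q) -> (Q -> R)) = ½ & ½ = ½
R | Q = 1 | ½ = ½
(Q & ((Q | Q) -> (Q -> R))) -> (R | Q) = ½ -> ½ = ½
They differ because Łukasiewicz three-valued logic Ł3 and Bochvar's internal three-valued logic treat ½ differently under the binary connectives.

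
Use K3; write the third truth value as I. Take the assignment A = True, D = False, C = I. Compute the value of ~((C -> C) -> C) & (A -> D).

C -> C = I -> I = I  [~I | I]
(C -> C) -> C = I -> I = I
~((C -> C) -> C) = ~I = I
A -> D = True -> False = False
~((C -> C) -> C) & (A -> D) = I & False = False

False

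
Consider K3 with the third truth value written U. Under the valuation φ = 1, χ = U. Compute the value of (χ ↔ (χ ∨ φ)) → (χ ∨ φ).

1

χ ∨ φ = U ∨ 1 = 1
χ ↔ (χ ∨ φ) = U ↔ 1 = U
χ ∨ φ = U ∨ 1 = 1
(χ ↔ (χ ∨ φ)) → (χ ∨ φ) = U → 1 = 1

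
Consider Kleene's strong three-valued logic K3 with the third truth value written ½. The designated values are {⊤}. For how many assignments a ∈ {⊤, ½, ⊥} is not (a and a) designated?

1

a=⊤: ⊥ ·
a=½: ½ ·
a=⊥: ⊤ ✓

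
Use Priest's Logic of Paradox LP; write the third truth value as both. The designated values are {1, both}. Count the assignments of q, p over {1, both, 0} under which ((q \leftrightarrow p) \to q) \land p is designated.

Of the 9 assignments, 6 give a value in {1, both}.

6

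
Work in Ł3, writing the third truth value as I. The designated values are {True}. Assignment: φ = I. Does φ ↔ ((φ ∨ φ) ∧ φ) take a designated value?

φ ∨ φ = I ∨ I = I
(φ ∨ φ) ∧ φ = I ∧ I = I
φ ↔ ((φ ∨ φ) ∧ φ) = I ↔ I = True  [1 − |½−½|]
True ∈ {True}.

Yes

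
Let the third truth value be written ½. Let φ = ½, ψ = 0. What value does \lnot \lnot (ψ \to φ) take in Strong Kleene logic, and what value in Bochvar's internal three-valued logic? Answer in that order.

In Strong Kleene logic: ψ \to φ = 0 \to ½ = 1
\lnot (ψ \to φ) = \lnot 1 = 0
\lnot \lnot (ψ \to φ) = \lnot 0 = 1
In Bochvar's internal three-valued logic: ψ \to φ = 0 \to ½ = ½  [any arg is the third value ⇒ result is the third value]
\lnot (ψ \to φ) = \lnot ½ = ½
\lnot \lnot (ψ \to φ) = \lnot ½ = ½
They differ because Strong Kleene logic and Bochvar's internal three-valued logic treat ½ differently under the binary connectives.

1; ½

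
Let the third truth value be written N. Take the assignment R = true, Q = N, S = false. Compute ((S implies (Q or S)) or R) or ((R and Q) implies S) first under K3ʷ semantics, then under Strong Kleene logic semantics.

In K3ʷ: Q or S = N or false = N
S implies (Q or S) = false implies N = N  [any arg is the third value ⇒ result is the third value]
(S implies (Q or S)) or R = N or true = N
R and Q = true and N = N
(R and Q) implies S = N implies false = N
((S implies (Q or S)) or R) or ((R and Q) implies S) = N or N = N
In Strong Kleene logic: Q or S = N or false = N
S implies (Q or S) = false implies N = true  [not false or N]
(S implies (Q or S)) or R = true or true = true
R and Q = true and N = N
(R and Q) implies S = N implies false = N
((S implies (Q or S)) or R) or ((R and Q) implies S) = true or N = true
They differ because K3ʷ and Strong Kleene logic treat N differently under the binary connectives.

N; true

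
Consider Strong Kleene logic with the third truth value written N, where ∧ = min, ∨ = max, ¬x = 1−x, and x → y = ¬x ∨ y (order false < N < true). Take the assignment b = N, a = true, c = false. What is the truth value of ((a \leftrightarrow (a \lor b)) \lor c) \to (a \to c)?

a \lor b = true \lor N = true
a \leftrightarrow (a \lor b) = true \leftrightarrow true = true
(a \leftrightarrow (a \lor b)) \lor c = true \lor false = true
a \to c = true \to false = false
((a \leftrightarrow (a \lor b)) \lor c) \to (a \to c) = true \to false = false

false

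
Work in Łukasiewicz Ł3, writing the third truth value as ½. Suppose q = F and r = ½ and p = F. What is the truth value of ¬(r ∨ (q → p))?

F

q → p = F → F = T
r ∨ (q → p) = ½ ∨ T = T
¬(r ∨ (q → p)) = ¬T = F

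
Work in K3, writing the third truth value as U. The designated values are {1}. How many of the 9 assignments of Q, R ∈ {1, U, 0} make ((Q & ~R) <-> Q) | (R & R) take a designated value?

Of the 9 assignments, 6 give a value in {1}.

6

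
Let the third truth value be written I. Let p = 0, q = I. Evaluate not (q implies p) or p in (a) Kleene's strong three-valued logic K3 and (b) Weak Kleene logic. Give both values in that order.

I; I

In Kleene's strong three-valued logic K3: q implies p = I implies 0 = I  [not I or 0]
not (q implies p) = not I = I
not (q implies p) or p = I or 0 = I
In Weak Kleene logic: q implies p = I implies 0 = I  [any arg is the third value ⇒ result is the third value]
not (q implies p) = not I = I
not (q implies p) or p = I or 0 = I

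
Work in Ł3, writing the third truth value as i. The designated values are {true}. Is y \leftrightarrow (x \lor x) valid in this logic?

Countermodel: y=true, x=i gives i, which is not designated.

No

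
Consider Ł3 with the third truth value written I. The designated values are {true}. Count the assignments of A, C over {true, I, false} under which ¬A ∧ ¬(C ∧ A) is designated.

3

Designated under: (A=false, C=true); (A=false, C=I); (A=false, C=false).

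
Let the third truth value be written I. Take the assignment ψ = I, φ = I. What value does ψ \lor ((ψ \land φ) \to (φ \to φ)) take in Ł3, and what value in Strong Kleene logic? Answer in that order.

In Ł3: ψ \land φ = I \land I = I
φ \to φ = I \to I = 1  [min(1, 1−½+½)]
(ψ \land φ) \to (φ \to φ) = I \to 1 = 1
ψ \lor ((ψ \land φ) \to (φ \to φ)) = I \lor 1 = 1
In Strong Kleene logic: ψ \land φ = I \land I = I
φ \to φ = I \to I = I
(ψ \land φ) \to (φ \to φ) = I \to I = I
ψ \lor ((ψ \land φ) \to (φ \to φ)) = I \lor I = I
They differ because Ł3 and Strong Kleene logic treat I differently under implication.

1; I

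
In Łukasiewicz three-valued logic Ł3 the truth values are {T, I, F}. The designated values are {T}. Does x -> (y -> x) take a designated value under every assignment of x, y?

Every assignment of x, y over {T, I, F} gives a value in {T}.
In particular, with x=I, y=I: x -> (y -> x) = T.

Yes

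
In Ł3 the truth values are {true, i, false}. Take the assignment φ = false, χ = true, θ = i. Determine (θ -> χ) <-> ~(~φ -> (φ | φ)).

θ -> χ = i -> true = true  [min(1, 1−½+1)]
~φ = ~false = true
φ | φ = false | false = false
~φ -> (φ | φ) = true -> false = false
~(~φ -> (φ | φ)) = ~false = true
(θ -> χ) <-> ~(~φ -> (φ | φ)) = true <-> true = true

true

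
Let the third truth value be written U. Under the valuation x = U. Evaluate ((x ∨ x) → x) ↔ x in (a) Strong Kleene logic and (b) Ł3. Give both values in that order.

U; U

In Strong Kleene logic: x ∨ x = U ∨ U = U
(x ∨ x) → x = U → U = U
((x ∨ x) → x) ↔ x = U ↔ U = U
In Ł3: x ∨ x = U ∨ U = U
(x ∨ x) → x = U → U = true
((x ∨ x) → x) ↔ x = true ↔ U = U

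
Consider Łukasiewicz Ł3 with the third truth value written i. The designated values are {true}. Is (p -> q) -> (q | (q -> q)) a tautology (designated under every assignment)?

Yes

Every assignment of p, q over {true, i, false} gives a value in {true}.
In particular, with p=i, q=i: (p -> q) -> (q | (q -> q)) = true.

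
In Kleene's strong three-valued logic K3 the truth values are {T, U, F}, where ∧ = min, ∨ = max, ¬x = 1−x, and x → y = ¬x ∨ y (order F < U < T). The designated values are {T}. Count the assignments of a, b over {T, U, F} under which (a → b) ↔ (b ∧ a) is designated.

Designated under: (a=T, b=T); (a=T, b=F).

2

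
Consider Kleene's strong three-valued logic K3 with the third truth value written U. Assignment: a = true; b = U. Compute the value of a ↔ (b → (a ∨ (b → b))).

true

b → b = U → U = U
a ∨ (b → b) = true ∨ U = true
b → (a ∨ (b → b)) = U → true = true
a ↔ (b → (a ∨ (b → b))) = true ↔ true = true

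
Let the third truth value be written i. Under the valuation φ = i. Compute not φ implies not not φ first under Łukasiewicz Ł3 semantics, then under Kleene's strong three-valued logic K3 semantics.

In Łukasiewicz Ł3: not φ = not i = i
not φ = not i = i
not not φ = not i = i
not φ implies not not φ = i implies i = T
In Kleene's strong three-valued logic K3: not φ = not i = i
not φ = not i = i
not not φ = not i = i
not φ implies not not φ = i implies i = i  [not i or i]
They differ because Łukasiewicz Ł3 and Kleene's strong three-valued logic K3 treat i differently under implication.

T; i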